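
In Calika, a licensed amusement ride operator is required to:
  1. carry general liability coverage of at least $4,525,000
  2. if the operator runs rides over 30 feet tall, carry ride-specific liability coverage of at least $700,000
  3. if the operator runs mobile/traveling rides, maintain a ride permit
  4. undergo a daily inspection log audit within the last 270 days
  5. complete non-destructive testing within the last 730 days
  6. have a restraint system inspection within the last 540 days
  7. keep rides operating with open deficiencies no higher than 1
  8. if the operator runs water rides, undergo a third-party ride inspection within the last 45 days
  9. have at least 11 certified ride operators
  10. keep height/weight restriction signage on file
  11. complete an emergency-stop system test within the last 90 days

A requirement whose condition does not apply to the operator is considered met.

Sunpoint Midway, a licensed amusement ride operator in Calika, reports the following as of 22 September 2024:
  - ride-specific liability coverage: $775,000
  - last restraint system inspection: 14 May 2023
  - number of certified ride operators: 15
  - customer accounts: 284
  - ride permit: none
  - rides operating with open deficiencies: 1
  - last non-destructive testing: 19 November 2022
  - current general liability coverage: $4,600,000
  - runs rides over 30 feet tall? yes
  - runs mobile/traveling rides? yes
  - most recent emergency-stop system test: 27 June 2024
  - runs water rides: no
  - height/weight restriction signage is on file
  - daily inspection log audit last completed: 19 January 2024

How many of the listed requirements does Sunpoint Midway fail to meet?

1

1. general liability coverage $4,600,000 ≥ $4,525,000 → met
2. condition 'runs rides over 30 feet tall' holds; ride-specific liability coverage $775,000 ≥ $700,000 → met
3. condition 'runs mobile/traveling rides' holds; ride permit absent → not met
4. daily inspection log audit 247 days ago vs limit 270 → met
5. non-destructive testing 673 days ago vs limit 730 → met
6. restraint system inspection 497 days ago vs limit 540 → met
7. rides operating with open deficiencies 1 ≤ 1 → met
8. condition 'runs water rides' does not hold → requirement n/a → met
9. certified ride operators 15 ≥ 11 → met
10. height/weight restriction signage present → met
11. emergency-stop system test 87 days ago vs limit 90 → met
Not met: 1 of 11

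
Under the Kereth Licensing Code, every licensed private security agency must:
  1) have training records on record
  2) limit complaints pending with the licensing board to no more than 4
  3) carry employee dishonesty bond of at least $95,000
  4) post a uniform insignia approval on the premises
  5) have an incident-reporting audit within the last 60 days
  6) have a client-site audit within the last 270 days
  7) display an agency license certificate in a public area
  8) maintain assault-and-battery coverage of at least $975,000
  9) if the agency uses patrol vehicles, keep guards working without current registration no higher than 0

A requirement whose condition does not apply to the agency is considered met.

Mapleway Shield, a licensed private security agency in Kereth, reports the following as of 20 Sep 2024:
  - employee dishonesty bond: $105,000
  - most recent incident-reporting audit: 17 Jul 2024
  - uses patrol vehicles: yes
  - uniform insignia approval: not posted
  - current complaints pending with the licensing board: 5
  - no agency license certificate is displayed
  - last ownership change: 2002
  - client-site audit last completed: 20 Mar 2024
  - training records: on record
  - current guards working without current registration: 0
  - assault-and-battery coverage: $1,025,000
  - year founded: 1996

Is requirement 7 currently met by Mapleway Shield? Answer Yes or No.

7. agency license certificate absent → not met

No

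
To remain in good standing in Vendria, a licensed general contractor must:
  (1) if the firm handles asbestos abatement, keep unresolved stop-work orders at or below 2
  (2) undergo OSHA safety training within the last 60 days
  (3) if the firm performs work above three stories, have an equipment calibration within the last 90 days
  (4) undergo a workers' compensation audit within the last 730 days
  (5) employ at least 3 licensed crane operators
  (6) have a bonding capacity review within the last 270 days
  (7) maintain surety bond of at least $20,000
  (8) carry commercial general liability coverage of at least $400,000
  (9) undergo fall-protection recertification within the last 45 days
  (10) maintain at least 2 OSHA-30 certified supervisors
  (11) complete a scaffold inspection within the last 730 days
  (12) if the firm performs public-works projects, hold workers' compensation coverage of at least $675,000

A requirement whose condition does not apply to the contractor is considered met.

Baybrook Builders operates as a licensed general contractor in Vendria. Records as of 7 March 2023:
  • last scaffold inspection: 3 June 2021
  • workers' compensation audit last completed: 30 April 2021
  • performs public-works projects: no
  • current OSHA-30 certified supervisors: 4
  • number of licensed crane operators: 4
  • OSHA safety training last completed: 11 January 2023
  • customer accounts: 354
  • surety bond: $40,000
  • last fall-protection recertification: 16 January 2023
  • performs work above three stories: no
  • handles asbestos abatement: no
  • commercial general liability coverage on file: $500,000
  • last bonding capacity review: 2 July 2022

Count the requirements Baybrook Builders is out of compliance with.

1

1. condition 'handles asbestos abatement' does not hold → requirement n/a → met
2. OSHA safety training 55 days ago vs limit 60 → met
3. condition 'performs work above three stories' does not hold → requirement n/a → met
4. workers' compensation audit 676 days ago vs limit 730 → met
5. licensed crane operators 4 ≥ 3 → met
6. bonding capacity review 248 days ago vs limit 270 → met
7. surety bond $40,000 ≥ $20,000 → met
8. commercial general liability coverage $500,000 ≥ $400,000 → met
9. fall-protection recertification 50 days ago vs limit 45 → not met
10. OSHA-30 certified supervisors 4 ≥ 2 → met
11. scaffold inspection 642 days ago vs limit 730 → met
12. condition 'performs public-works projects' does not hold → requirement n/a → met
Not met: 1 of 12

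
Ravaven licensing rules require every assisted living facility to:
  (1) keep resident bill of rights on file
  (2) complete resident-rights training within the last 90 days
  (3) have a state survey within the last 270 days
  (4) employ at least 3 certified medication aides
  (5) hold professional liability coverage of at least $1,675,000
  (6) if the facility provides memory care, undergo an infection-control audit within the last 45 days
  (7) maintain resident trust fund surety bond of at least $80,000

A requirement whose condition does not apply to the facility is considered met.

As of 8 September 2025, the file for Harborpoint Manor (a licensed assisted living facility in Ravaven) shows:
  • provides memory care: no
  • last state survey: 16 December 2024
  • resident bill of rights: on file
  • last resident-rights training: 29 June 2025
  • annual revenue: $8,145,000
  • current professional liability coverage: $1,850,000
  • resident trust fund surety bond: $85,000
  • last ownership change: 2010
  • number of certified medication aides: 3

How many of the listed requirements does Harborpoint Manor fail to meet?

1. resident bill of rights present → met
2. resident-rights training 71 days ago vs limit 90 → met
3. state survey 266 days ago vs limit 270 → met
4. certified medication aides 3 ≥ 3 → met
5. professional liability coverage $1,850,000 ≥ $1,675,000 → met
6. condition 'provides memory care' does not hold → requirement n/a → met
7. resident trust fund surety bond $85,000 ≥ $80,000 → met
Not met: 0 of 7

0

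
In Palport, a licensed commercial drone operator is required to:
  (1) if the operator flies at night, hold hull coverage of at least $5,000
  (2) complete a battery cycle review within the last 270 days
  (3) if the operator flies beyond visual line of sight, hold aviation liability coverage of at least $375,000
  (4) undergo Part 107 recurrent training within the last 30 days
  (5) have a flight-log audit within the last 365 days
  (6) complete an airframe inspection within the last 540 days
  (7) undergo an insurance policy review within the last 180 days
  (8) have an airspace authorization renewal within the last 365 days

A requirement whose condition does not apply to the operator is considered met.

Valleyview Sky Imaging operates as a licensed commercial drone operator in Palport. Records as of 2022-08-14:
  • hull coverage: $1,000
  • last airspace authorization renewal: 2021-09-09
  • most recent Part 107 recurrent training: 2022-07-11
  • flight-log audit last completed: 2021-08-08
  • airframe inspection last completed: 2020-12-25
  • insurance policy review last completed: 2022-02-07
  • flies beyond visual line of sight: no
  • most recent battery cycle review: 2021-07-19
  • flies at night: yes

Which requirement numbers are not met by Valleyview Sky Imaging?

1, 2, 4, 5, 6, 7

1. condition 'flies at night' holds; hull coverage $1,000 < $5,000 → not met
2. battery cycle review 391 days ago vs limit 270 → not met
3. condition 'flies beyond visual line of sight' does not hold → requirement n/a → met
4. Part 107 recurrent training 34 days ago vs limit 30 → not met
5. flight-log audit 371 days ago vs limit 365 → not met
6. airframe inspection 597 days ago vs limit 540 → not met
7. insurance policy review 188 days ago vs limit 180 → not met
8. airspace authorization renewal 339 days ago vs limit 365 → met
Not met: 1, 2, 4, 5, 6, 7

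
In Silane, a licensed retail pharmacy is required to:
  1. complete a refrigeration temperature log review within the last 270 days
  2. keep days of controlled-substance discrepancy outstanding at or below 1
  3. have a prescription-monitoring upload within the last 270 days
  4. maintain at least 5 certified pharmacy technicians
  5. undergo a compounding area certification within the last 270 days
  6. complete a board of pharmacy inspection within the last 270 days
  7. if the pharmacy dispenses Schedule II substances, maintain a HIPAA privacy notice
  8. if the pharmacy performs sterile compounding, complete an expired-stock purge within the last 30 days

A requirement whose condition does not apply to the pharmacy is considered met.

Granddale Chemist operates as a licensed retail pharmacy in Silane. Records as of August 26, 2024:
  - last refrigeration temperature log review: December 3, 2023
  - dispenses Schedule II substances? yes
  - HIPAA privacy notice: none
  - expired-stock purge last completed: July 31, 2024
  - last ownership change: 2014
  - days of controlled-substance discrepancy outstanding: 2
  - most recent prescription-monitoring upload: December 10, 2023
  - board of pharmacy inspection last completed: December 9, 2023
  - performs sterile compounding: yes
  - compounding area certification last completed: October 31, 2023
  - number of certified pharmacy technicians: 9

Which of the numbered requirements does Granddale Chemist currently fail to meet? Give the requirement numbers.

2, 5, 7

1. refrigeration temperature log review 267 days ago vs limit 270 → met
2. days of controlled-substance discrepancy outstanding 2 > 1 → not met
3. prescription-monitoring upload 260 days ago vs limit 270 → met
4. certified pharmacy technicians 9 ≥ 5 → met
5. compounding area certification 300 days ago vs limit 270 → not met
6. board of pharmacy inspection 261 days ago vs limit 270 → met
7. condition 'dispenses Schedule II substances' holds; HIPAA privacy notice absent → not met
8. condition 'performs sterile compounding' holds; expired-stock purge 26 days ago vs limit 30 → met
Not met: 2, 5, 7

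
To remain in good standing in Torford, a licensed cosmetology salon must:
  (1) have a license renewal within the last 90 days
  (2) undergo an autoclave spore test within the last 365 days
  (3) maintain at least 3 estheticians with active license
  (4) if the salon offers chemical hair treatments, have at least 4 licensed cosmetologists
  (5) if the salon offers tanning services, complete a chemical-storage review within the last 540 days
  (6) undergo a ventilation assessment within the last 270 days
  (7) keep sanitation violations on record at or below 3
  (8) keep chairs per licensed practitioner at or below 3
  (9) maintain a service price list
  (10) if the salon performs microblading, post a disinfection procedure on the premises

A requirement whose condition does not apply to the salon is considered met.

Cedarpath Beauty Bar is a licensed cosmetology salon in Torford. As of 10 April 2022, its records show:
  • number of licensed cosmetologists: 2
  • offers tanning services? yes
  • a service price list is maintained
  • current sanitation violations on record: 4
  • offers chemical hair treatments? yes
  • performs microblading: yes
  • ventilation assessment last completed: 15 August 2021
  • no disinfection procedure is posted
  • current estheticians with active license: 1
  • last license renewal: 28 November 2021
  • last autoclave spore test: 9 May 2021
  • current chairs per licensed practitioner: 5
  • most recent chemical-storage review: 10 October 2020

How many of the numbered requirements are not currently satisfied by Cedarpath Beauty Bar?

1. license renewal 133 days ago vs limit 90 → not met
2. autoclave spore test 336 days ago vs limit 365 → met
3. estheticians with active license 1 < 3 → not met
4. condition 'offers chemical hair treatments' holds; licensed cosmetologists 2 < 4 → not met
5. condition 'offers tanning services' holds; chemical-storage review 547 days ago vs limit 540 → not met
6. ventilation assessment 238 days ago vs limit 270 → met
7. sanitation violations on record 4 > 3 → not met
8. chairs per licensed practitioner 5 > 3 → not met
9. service price list present → met
10. condition 'performs microblading' holds; disinfection procedure absent → not met
Not met: 7 of 10

7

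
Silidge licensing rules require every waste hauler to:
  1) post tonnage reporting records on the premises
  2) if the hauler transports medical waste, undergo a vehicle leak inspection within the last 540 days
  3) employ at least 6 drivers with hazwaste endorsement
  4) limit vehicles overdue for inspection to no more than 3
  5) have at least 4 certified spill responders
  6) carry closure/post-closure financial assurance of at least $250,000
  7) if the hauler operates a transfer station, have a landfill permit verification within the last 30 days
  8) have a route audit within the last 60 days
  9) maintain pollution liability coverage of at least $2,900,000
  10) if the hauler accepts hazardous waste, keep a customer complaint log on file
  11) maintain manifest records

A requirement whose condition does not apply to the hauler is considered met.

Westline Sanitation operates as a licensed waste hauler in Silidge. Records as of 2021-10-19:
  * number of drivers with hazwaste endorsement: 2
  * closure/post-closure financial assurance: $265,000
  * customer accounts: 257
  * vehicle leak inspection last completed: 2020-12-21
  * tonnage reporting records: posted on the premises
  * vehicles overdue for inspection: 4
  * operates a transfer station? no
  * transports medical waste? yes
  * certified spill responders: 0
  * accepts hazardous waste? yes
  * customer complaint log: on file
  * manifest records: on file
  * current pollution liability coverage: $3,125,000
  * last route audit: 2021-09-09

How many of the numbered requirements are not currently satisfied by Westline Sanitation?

3

1. tonnage reporting records present → met
2. condition 'transports medical waste' holds; vehicle leak inspection 302 days ago vs limit 540 → met
3. drivers with hazwaste endorsement 2 < 6 → not met
4. vehicles overdue for inspection 4 > 3 → not met
5. certified spill responders 0 < 4 → not met
6. closure/post-closure financial assurance $265,000 ≥ $250,000 → met
7. condition 'operates a transfer station' does not hold → requirement n/a → met
8. route audit 40 days ago vs limit 60 → met
9. pollution liability coverage $3,125,000 ≥ $2,900,000 → met
10. condition 'accepts hazardous waste' holds; customer complaint log present → met
11. manifest records present → met
Not met: 3 of 11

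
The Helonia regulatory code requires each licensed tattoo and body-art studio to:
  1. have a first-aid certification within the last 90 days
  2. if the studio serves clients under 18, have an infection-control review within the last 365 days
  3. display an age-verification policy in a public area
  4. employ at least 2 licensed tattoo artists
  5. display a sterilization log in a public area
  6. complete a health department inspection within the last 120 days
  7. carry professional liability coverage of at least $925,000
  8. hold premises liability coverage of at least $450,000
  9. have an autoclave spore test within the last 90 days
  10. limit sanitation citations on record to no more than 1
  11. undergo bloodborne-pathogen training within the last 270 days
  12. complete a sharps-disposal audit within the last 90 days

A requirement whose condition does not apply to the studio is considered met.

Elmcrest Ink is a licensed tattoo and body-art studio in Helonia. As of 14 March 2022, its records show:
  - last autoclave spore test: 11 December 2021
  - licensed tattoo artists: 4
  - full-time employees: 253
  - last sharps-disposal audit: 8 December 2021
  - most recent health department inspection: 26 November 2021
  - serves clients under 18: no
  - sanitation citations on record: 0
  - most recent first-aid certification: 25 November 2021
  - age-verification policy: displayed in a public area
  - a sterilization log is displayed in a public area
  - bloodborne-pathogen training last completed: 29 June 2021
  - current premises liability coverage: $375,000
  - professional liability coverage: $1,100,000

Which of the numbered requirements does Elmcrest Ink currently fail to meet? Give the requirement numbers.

1. first-aid certification 109 days ago vs limit 90 → not met
2. condition 'serves clients under 18' does not hold → requirement n/a → met
3. age-verification policy present → met
4. licensed tattoo artists 4 ≥ 2 → met
5. sterilization log present → met
6. health department inspection 108 days ago vs limit 120 → met
7. professional liability coverage $1,100,000 ≥ $925,000 → met
8. premises liability coverage $375,000 < $450,000 → not met
9. autoclave spore test 93 days ago vs limit 90 → not met
10. sanitation citations on record 0 ≤ 1 → met
11. bloodborne-pathogen training 258 days ago vs limit 270 → met
12. sharps-disposal audit 96 days ago vs limit 90 → not met
Not met: 1, 8, 9, 12

1, 8, 9, 12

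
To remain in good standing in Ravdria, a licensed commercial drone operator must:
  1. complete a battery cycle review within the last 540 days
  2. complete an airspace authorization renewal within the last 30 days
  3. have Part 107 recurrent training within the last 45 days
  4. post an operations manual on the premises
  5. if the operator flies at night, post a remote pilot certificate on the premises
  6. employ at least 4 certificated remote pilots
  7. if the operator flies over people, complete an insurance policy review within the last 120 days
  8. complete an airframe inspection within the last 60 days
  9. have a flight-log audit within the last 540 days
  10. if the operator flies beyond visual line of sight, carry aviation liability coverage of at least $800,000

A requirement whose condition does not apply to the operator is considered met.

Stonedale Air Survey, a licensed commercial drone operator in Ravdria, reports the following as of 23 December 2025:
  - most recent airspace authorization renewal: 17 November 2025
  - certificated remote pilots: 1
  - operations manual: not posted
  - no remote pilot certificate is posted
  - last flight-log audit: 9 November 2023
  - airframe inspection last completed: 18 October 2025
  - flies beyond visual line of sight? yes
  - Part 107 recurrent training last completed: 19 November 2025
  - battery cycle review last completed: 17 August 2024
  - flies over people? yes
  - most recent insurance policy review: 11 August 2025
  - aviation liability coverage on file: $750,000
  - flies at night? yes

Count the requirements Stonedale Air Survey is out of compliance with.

1. battery cycle review 493 days ago vs limit 540 → met
2. airspace authorization renewal 36 days ago vs limit 30 → not met
3. Part 107 recurrent training 34 days ago vs limit 45 → met
4. operations manual absent → not met
5. condition 'flies at night' holds; remote pilot certificate absent → not met
6. certificated remote pilots 1 < 4 → not met
7. condition 'flies over people' holds; insurance policy review 134 days ago vs limit 120 → not met
8. airframe inspection 66 days ago vs limit 60 → not met
9. flight-log audit 775 days ago vs limit 540 → not met
10. condition 'flies beyond visual line of sight' holds; aviation liability coverage $750,000 < $800,000 → not met
Not met: 8 of 10

8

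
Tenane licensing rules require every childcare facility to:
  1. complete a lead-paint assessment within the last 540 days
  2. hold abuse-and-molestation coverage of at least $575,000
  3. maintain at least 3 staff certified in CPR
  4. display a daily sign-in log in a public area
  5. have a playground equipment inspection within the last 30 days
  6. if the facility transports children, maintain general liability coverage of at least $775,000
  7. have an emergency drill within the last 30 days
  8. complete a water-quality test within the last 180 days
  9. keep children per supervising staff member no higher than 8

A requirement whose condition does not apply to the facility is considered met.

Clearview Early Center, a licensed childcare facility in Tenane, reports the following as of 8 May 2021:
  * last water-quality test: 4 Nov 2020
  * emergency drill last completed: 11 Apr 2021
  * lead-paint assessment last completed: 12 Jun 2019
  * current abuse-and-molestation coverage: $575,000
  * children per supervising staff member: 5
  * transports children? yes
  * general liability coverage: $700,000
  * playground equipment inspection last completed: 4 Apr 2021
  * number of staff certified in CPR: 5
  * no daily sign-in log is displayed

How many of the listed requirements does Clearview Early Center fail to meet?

1. lead-paint assessment 696 days ago vs limit 540 → not met
2. abuse-and-molestation coverage $575,000 ≥ $575,000 → met
3. staff certified in CPR 5 ≥ 3 → met
4. daily sign-in log absent → not met
5. playground equipment inspection 34 days ago vs limit 30 → not met
6. condition 'transports children' holds; general liability coverage $700,000 < $775,000 → not met
7. emergency drill 27 days ago vs limit 30 → met
8. water-quality test 185 days ago vs limit 180 → not met
9. children per supervising staff member 5 ≤ 8 → met
Not met: 5 of 9

5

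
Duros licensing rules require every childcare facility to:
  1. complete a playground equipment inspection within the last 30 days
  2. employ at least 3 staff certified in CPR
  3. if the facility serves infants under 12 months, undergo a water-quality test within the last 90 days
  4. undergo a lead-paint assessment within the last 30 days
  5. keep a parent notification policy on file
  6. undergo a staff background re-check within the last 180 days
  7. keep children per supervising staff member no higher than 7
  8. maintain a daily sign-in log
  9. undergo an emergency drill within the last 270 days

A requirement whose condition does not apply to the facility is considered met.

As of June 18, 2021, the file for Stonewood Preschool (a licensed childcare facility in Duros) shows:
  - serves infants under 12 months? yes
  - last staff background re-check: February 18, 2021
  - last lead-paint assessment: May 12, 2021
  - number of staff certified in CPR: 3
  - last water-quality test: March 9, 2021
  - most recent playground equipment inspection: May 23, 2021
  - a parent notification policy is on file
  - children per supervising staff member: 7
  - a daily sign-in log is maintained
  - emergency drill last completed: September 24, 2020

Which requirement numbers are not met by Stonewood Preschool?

3, 4

1. playground equipment inspection 26 days ago vs limit 30 → met
2. staff certified in CPR 3 ≥ 3 → met
3. condition 'serves infants under 12 months' holds; water-quality test 101 days ago vs limit 90 → not met
4. lead-paint assessment 37 days ago vs limit 30 → not met
5. parent notification policy present → met
6. staff background re-check 120 days ago vs limit 180 → met
7. children per supervising staff member 7 ≤ 7 → met
8. daily sign-in log present → met
9. emergency drill 267 days ago vs limit 270 → met
Not met: 3, 4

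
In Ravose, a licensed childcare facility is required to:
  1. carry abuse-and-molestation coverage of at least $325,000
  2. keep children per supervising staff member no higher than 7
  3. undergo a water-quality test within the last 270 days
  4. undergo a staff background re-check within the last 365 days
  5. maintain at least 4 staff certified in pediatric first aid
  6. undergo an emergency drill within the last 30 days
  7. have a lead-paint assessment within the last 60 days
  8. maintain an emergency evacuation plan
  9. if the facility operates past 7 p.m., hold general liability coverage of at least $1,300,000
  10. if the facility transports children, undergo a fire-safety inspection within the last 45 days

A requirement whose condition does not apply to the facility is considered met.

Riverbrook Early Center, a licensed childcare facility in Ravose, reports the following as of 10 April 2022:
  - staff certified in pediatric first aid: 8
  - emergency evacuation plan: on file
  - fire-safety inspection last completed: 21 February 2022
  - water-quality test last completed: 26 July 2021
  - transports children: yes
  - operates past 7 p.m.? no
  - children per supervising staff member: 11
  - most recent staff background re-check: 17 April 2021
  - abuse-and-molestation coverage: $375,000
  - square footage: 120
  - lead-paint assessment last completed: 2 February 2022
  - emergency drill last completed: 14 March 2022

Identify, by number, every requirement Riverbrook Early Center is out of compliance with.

2, 7, 10

1. abuse-and-molestation coverage $375,000 ≥ $325,000 → met
2. children per supervising staff member 11 > 7 → not met
3. water-quality test 258 days ago vs limit 270 → met
4. staff background re-check 358 days ago vs limit 365 → met
5. staff certified in pediatric first aid 8 ≥ 4 → met
6. emergency drill 27 days ago vs limit 30 → met
7. lead-paint assessment 67 days ago vs limit 60 → not met
8. emergency evacuation plan present → met
9. condition 'operates past 7 p.m.' does not hold → requirement n/a → met
10. condition 'transports children' holds; fire-safety inspection 48 days ago vs limit 45 → not met
Not met: 2, 7, 10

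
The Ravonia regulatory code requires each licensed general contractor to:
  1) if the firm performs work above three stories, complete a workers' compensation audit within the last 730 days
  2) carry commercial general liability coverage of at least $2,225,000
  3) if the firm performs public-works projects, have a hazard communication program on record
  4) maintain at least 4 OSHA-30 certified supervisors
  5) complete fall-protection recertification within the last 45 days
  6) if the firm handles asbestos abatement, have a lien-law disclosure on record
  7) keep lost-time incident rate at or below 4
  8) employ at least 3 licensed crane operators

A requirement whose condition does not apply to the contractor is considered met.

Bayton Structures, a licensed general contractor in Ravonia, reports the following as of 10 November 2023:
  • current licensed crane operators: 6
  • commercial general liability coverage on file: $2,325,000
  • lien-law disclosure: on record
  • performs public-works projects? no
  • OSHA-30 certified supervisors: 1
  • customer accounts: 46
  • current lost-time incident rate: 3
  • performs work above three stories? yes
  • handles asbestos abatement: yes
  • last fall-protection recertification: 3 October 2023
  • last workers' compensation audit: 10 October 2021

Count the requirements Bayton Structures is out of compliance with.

2

1. condition 'performs work above three stories' holds; workers' compensation audit 761 days ago vs limit 730 → not met
2. commercial general liability coverage $2,325,000 ≥ $2,225,000 → met
3. condition 'performs public-works projects' does not hold → requirement n/a → met
4. OSHA-30 certified supervisors 1 < 4 → not met
5. fall-protection recertification 38 days ago vs limit 45 → met
6. condition 'handles asbestos abatement' holds; lien-law disclosure present → met
7. lost-time incident rate 3 ≤ 4 → met
8. licensed crane operators 6 ≥ 3 → met
Not met: 2 of 8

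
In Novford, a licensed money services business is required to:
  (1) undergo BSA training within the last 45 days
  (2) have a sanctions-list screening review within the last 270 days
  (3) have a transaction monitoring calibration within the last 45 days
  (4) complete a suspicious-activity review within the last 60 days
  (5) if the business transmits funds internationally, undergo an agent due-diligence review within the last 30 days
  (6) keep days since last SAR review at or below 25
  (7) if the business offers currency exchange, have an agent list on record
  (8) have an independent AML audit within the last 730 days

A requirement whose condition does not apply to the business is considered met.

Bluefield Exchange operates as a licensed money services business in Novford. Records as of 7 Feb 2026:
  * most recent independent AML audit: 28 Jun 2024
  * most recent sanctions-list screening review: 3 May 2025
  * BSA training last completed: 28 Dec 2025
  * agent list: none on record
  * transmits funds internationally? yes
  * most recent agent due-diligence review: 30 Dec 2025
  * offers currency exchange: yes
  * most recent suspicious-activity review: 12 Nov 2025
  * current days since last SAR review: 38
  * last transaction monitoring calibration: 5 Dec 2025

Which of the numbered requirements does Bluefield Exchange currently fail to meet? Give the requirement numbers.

1. BSA training 41 days ago vs limit 45 → met
2. sanctions-list screening review 280 days ago vs limit 270 → not met
3. transaction monitoring calibration 64 days ago vs limit 45 → not met
4. suspicious-activity review 87 days ago vs limit 60 → not met
5. condition 'transmits funds internationally' holds; agent due-diligence review 39 days ago vs limit 30 → not met
6. days since last SAR review 38 > 25 → not met
7. condition 'offers currency exchange' holds; agent list absent → not met
8. independent AML audit 589 days ago vs limit 730 → met
Not met: 2, 3, 4, 5, 6, 7

2, 3, 4, 5, 6, 7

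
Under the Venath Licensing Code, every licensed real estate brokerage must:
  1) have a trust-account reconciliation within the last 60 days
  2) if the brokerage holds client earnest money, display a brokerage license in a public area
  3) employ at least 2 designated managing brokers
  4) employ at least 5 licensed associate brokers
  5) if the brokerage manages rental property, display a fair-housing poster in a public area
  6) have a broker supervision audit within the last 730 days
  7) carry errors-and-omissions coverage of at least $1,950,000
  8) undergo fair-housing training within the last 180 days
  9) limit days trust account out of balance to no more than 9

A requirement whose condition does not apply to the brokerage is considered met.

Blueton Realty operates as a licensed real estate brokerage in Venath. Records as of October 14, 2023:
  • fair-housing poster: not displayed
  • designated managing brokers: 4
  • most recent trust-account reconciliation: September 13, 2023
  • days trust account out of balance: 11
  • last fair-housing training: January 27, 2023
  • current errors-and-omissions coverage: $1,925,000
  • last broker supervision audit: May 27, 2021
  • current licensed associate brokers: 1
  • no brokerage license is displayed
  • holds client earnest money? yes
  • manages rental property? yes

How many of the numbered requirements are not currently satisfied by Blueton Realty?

1. trust-account reconciliation 31 days ago vs limit 60 → met
2. condition 'holds client earnest money' holds; brokerage license absent → not met
3. designated managing brokers 4 ≥ 2 → met
4. licensed associate brokers 1 < 5 → not met
5. condition 'manages rental property' holds; fair-housing poster absent → not met
6. broker supervision audit 870 days ago vs limit 730 → not met
7. errors-and-omissions coverage $1,925,000 < $1,950,000 → not met
8. fair-housing training 260 days ago vs limit 180 → not met
9. days trust account out of balance 11 > 9 → not met
Not met: 7 of 9

7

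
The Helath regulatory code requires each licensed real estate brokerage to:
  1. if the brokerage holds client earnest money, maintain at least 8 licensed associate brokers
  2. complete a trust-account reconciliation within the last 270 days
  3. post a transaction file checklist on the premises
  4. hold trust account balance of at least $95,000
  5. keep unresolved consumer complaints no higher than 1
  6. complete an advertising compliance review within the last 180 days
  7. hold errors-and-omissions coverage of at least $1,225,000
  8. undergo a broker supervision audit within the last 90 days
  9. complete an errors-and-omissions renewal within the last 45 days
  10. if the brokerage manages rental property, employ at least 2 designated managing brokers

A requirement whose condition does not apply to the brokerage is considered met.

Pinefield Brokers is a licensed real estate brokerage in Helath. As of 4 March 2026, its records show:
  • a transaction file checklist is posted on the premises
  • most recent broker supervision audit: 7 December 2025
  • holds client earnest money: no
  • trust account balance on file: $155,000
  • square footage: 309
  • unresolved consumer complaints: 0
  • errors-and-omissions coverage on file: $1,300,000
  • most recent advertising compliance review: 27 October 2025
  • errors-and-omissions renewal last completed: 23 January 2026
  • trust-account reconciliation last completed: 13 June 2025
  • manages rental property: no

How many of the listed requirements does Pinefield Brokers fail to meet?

1. condition 'holds client earnest money' does not hold → requirement n/a → met
2. trust-account reconciliation 264 days ago vs limit 270 → met
3. transaction file checklist present → met
4. trust account balance $155,000 ≥ $95,000 → met
5. unresolved consumer complaints 0 ≤ 1 → met
6. advertising compliance review 128 days ago vs limit 180 → met
7. errors-and-omissions coverage $1,300,000 ≥ $1,225,000 → met
8. broker supervision audit 87 days ago vs limit 90 → met
9. errors-and-omissions renewal 40 days ago vs limit 45 → met
10. condition 'manages rental property' does not hold → requirement n/a → met
Not met: 0 of 10

0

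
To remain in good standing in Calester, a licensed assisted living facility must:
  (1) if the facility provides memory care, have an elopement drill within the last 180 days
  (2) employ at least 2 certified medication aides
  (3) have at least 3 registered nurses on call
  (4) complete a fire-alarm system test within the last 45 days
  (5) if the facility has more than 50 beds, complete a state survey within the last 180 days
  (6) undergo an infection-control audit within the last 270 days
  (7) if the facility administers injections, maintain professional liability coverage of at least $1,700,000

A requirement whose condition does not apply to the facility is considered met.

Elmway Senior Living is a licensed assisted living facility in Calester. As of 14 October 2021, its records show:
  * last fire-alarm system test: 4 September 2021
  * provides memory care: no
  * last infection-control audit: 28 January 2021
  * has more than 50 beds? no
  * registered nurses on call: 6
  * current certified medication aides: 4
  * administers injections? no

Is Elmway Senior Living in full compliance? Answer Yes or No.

1. condition 'provides memory care' does not hold → requirement n/a → met
2. certified medication aides 4 ≥ 2 → met
3. registered nurses on call 6 ≥ 3 → met
4. fire-alarm system test 40 days ago vs limit 45 → met
5. condition 'has more than 50 beds' does not hold → requirement n/a → met
6. infection-control audit 259 days ago vs limit 270 → met
7. condition 'administers injections' does not hold → requirement n/a → met
All met.

Yes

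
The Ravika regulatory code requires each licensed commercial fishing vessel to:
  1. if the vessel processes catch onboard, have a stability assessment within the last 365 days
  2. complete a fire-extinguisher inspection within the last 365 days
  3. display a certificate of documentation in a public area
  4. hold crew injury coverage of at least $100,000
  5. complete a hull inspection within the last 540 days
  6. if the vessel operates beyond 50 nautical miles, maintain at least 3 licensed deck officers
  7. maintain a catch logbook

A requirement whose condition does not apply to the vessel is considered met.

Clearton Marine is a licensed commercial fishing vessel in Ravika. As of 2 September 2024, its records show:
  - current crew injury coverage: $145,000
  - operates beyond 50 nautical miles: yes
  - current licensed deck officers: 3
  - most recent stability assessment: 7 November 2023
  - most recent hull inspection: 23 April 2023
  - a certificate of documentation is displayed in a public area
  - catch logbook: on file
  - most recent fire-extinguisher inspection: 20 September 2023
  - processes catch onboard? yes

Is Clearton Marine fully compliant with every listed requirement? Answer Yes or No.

1. condition 'processes catch onboard' holds; stability assessment 300 days ago vs limit 365 → met
2. fire-extinguisher inspection 348 days ago vs limit 365 → met
3. certificate of documentation present → met
4. crew injury coverage $145,000 ≥ $100,000 → met
5. hull inspection 498 days ago vs limit 540 → met
6. condition 'operates beyond 50 nautical miles' holds; licensed deck officers 3 ≥ 3 → met
7. catch logbook present → met
All met.

Yes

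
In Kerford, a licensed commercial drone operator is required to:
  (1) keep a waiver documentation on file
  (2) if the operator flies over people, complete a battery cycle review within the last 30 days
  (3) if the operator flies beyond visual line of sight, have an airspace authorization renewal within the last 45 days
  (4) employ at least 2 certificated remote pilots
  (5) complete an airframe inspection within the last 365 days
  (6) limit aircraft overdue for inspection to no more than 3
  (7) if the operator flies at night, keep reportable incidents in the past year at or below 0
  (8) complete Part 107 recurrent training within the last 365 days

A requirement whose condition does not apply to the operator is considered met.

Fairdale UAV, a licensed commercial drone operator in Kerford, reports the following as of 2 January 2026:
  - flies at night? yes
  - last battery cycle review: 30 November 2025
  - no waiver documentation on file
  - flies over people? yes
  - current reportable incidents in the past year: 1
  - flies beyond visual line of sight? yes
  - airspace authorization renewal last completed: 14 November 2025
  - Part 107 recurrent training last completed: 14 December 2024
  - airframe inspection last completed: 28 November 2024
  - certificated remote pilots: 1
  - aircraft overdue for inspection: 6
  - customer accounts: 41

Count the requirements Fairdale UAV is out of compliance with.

8

1. waiver documentation absent → not met
2. condition 'flies over people' holds; battery cycle review 33 days ago vs limit 30 → not met
3. condition 'flies beyond visual line of sight' holds; airspace authorization renewal 49 days ago vs limit 45 → not met
4. certificated remote pilots 1 < 2 → not met
5. airframe inspection 400 days ago vs limit 365 → not met
6. aircraft overdue for inspection 6 > 3 → not met
7. condition 'flies at night' holds; reportable incidents in the past year 1 > 0 → not met
8. Part 107 recurrent training 384 days ago vs limit 365 → not met
Not met: 8 of 8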